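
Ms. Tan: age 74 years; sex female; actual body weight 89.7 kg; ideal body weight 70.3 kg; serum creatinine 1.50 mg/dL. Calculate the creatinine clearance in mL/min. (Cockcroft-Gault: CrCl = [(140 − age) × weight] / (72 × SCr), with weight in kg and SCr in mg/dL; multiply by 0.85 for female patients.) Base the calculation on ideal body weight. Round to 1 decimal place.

CrCl = (140 − 74) × 70.3 / (72 × 1.5) × 0.85 = 4639.8 / 108.00 × 0.85 ≈ 36.5 mL/min

36.5 mL/min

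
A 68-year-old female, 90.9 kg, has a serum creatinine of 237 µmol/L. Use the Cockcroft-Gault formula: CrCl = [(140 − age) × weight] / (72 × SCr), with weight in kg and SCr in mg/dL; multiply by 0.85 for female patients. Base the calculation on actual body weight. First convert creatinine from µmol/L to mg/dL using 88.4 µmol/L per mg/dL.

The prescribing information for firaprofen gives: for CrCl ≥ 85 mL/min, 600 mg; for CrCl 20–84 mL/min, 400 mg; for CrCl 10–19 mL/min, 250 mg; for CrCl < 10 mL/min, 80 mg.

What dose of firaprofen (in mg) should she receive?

SCr = 237 / 88.4 = 2.681 mg/dL
CrCl = (140 − 68) × 90.9 / (72 × 2.681) × 0.85 = 6544.8 / 193.03 × 0.85 ≈ 28.8 mL/min
CrCl ≈ 29 mL/min → bracket 20–84 mL/min.
Dose for this bracket: 400 mg.

400 mg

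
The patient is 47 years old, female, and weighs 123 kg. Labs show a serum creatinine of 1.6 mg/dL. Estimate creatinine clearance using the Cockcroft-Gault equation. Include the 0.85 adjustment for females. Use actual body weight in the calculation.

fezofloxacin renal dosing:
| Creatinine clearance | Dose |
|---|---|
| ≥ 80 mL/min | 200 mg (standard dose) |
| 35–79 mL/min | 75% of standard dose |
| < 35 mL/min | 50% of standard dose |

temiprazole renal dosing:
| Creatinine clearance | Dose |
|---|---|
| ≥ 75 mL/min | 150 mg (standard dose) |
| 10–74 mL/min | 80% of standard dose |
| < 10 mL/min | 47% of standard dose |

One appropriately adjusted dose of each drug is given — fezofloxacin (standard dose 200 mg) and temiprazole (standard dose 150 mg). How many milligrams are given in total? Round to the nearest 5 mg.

350 mg

CrCl = (140 − 47) × 123 / (72 × 1.6) × 0.85 = 11439.0 / 115.20 × 0.85 ≈ 84.4 mL/min
CrCl ≈ 84 mL/min.
fezofloxacin: ≥ 80 mL/min → 100% of 200 mg = 200 mg.
temiprazole: ≥ 75 mL/min → 100% of 150 mg = 150 mg.
Total = 200 + 150 = 350 mg.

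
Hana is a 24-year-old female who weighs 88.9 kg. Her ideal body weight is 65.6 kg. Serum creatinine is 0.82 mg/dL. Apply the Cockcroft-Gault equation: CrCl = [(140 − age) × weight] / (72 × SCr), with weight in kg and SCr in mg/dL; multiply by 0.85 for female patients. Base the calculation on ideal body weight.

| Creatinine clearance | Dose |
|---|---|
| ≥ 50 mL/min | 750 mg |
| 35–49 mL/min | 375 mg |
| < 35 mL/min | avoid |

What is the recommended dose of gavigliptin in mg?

750 mg

CrCl = (140 − 24) × 65.6 / (72 × 0.82) × 0.85 = 7609.6 / 59.04 × 0.85 ≈ 109.6 mL/min
CrCl ≈ 110 mL/min → bracket ≥ 50 mL/min.
Dose for this bracket: 750 mg.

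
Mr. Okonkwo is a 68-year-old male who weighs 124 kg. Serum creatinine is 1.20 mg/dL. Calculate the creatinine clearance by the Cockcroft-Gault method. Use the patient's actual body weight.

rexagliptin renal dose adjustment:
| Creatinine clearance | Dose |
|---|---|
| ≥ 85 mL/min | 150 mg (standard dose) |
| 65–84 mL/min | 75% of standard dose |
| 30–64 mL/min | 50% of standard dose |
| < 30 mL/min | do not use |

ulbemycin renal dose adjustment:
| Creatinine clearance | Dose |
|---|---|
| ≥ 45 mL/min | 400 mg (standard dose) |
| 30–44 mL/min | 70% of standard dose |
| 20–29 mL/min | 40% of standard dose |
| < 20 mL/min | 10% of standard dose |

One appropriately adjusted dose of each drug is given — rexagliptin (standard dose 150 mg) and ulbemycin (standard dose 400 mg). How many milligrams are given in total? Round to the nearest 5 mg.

CrCl = (140 − 68) × 124 / (72 × 1.2) = 8928.0 / 86.40 ≈ 103.3 mL/min
CrCl ≈ 103 mL/min.
rexagliptin: ≥ 85 mL/min → 100% of 150 mg = 150 mg.
ulbemycin: ≥ 45 mL/min → 100% of 400 mg = 400 mg.
Total = 150 + 400 = 550 mg.

550 mg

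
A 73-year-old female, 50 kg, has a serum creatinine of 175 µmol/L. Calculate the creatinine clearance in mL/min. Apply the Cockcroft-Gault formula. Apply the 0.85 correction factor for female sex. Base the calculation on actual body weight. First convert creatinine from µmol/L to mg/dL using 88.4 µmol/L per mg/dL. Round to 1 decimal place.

20.0 mL/min

SCr = 175 / 88.4 = 1.98 mg/dL
CrCl = (140 − 73) × 50 / (72 × 1.98) × 0.85 = 3350.0 / 142.56 × 0.85 ≈ 20.0 mL/min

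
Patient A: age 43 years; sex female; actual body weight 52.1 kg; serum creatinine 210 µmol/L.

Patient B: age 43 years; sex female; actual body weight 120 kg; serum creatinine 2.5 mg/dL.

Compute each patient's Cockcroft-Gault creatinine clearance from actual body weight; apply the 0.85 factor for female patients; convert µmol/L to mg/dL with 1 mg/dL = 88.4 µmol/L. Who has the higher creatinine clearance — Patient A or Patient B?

Patient B

Patient A: SCr = 210 / 88.4 = 2.376 mg/dL
Patient A: CrCl = (140 − 43) × 52.1 / (72 × 2.376) × 0.85 = 5053.7 / 171.07 × 0.85 ≈ 25.1 mL/min
Patient B: CrCl = (140 − 43) × 120 / (72 × 2.5) × 0.85 = 11640.0 / 180.00 × 0.85 ≈ 55.0 mL/min
25.1 vs 55.0 mL/min → Patient B is higher.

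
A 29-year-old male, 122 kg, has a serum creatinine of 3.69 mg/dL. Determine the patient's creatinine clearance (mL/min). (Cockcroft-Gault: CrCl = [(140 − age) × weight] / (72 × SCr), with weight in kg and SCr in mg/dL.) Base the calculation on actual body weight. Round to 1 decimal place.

51.0 mL/min

CrCl = (140 − 29) × 122 / (72 × 3.69) = 13542.0 / 265.68 ≈ 51.0 mL/min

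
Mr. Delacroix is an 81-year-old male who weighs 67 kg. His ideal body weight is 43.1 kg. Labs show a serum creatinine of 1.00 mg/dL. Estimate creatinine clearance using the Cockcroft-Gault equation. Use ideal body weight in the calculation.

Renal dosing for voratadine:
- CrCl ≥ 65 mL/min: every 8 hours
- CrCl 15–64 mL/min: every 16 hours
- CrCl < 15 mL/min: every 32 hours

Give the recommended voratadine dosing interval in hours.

every 16 hours

CrCl = (140 − 81) × 43.1 / (72 × 1) = 2542.9 / 72.00 ≈ 35.3 mL/min
CrCl ≈ 35 mL/min → bracket 15–64 mL/min → every 16 hours.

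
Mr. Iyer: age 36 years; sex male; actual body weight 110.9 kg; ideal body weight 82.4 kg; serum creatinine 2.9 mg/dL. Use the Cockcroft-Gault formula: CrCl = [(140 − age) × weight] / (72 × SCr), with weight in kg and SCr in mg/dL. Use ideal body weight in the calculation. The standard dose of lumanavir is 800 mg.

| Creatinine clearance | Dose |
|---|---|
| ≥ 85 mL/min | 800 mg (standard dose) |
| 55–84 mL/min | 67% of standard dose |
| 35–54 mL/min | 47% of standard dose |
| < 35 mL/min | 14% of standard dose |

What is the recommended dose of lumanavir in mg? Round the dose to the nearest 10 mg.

CrCl = (140 − 36) × 82.4 / (72 × 2.9) = 8569.6 / 208.80 ≈ 41.0 mL/min
CrCl ≈ 41 mL/min → bracket 35–54 mL/min.
47% of 800 mg = 376 mg → 380 mg

380 mg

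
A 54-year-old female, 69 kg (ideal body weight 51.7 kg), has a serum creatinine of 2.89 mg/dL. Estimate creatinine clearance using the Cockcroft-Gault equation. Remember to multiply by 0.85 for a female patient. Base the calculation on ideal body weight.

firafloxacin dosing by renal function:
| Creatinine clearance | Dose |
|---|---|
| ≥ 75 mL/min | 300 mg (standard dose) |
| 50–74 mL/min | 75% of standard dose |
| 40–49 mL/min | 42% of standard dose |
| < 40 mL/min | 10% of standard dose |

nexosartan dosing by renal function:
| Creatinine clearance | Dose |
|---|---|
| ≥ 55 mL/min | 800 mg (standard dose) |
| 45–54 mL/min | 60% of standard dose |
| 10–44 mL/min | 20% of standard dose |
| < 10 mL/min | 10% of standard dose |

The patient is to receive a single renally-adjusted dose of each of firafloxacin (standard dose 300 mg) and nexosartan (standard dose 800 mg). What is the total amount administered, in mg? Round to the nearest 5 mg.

CrCl = (140 − 54) × 51.7 / (72 × 2.89) × 0.85 = 4446.2 / 208.08 × 0.85 ≈ 18.2 mL/min
CrCl ≈ 18 mL/min.
firafloxacin: < 40 mL/min → 10% of 300 mg = 30 mg.
nexosartan: 10–44 mL/min → 20% of 800 mg = 160 mg.
Total = 30 + 160 = 190 mg.

190 mg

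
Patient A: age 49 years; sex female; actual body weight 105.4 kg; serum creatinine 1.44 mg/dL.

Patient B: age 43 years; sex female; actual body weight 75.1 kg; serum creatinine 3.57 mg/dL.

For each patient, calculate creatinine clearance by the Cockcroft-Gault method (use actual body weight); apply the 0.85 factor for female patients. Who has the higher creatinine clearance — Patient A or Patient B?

Patient A

Patient A: CrCl = (140 − 49) × 105.4 / (72 × 1.44) × 0.85 = 9591.4 / 103.68 × 0.85 ≈ 78.6 mL/min
Patient B: CrCl = (140 − 43) × 75.1 / (72 × 3.57) × 0.85 = 7284.7 / 257.04 × 0.85 ≈ 24.1 mL/min
78.6 vs 24.1 mL/min → Patient A is higher.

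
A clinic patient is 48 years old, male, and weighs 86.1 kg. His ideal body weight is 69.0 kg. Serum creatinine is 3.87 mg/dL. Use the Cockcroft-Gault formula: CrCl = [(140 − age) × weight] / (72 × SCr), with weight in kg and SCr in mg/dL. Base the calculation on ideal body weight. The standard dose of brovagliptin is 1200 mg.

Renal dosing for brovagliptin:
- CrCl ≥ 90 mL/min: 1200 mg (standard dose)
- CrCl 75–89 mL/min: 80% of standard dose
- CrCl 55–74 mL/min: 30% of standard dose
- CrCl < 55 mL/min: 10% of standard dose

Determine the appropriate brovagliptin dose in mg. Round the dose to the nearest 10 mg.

CrCl = (140 − 48) × 69 / (72 × 3.87) = 6348.0 / 278.64 ≈ 22.8 mL/min
CrCl ≈ 23 mL/min → bracket < 55 mL/min.
10% of 1200 mg = 120 mg

120 mg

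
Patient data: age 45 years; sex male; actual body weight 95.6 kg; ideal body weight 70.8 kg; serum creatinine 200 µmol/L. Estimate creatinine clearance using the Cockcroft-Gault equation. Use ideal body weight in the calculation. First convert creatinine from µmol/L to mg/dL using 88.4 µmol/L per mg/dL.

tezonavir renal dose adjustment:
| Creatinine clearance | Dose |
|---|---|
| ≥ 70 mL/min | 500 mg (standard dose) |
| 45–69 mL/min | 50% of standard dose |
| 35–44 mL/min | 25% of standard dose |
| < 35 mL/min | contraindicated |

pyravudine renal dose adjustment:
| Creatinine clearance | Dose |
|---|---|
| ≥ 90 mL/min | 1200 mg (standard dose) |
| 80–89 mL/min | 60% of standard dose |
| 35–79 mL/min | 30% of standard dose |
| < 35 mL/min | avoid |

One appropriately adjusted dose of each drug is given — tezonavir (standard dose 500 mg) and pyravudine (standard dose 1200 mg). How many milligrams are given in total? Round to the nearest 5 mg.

485 mg

SCr = 200 / 88.4 = 2.262 mg/dL
CrCl = (140 − 45) × 70.8 / (72 × 2.262) = 6726.0 / 162.86 ≈ 41.3 mL/min
CrCl ≈ 41 mL/min.
tezonavir: 35–44 mL/min → 25% of 500 mg = 125 mg.
pyravudine: 35–79 mL/min → 30% of 1200 mg = 360 mg.
Total = 125 + 360 = 485 mg.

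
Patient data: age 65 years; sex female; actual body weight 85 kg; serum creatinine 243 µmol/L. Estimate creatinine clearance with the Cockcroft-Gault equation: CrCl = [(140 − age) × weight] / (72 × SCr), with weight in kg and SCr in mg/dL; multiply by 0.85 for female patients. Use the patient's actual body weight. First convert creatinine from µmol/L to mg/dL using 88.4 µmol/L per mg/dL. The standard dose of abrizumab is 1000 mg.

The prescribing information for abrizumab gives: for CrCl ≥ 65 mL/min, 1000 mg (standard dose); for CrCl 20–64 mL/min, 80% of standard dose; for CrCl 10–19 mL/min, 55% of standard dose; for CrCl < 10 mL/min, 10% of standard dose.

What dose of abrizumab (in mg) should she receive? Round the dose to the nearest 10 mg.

800 mg

SCr = 243 / 88.4 = 2.749 mg/dL
CrCl = (140 − 65) × 85 / (72 × 2.749) × 0.85 = 6375.0 / 197.93 × 0.85 ≈ 27.4 mL/min
CrCl ≈ 27 mL/min → bracket 20–64 mL/min.
80% of 1000 mg = 800 mg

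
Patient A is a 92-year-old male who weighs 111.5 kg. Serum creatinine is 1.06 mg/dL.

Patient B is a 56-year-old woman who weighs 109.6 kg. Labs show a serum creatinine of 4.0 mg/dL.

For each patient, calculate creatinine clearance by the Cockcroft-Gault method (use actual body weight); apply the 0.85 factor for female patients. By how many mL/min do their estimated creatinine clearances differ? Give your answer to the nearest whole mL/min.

43 mL/min

Patient A: CrCl = (140 − 92) × 111.5 / (72 × 1.06) = 5352.0 / 76.32 ≈ 70.1 mL/min
Patient B: CrCl = (140 − 56) × 109.6 / (72 × 4) × 0.85 = 9206.4 / 288.00 × 0.85 ≈ 27.2 mL/min
|70.1 − 27.2| = 42.9 mL/min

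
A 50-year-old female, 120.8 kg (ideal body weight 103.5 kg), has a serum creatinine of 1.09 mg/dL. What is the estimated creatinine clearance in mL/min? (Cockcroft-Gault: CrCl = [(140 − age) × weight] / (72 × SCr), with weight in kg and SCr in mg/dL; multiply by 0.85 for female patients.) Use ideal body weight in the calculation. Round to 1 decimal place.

CrCl = (140 − 50) × 103.5 / (72 × 1.09) × 0.85 = 9315.0 / 78.48 × 0.85 ≈ 100.9 mL/min

100.9 mL/min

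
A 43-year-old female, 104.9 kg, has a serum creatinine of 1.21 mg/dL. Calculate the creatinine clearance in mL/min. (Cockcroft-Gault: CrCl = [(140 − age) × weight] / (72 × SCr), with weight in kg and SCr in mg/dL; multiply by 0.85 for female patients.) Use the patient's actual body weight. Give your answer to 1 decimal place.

99.3 mL/min

CrCl = (140 − 43) × 104.9 / (72 × 1.21) × 0.85 = 10175.3 / 87.12 × 0.85 ≈ 99.3 mL/min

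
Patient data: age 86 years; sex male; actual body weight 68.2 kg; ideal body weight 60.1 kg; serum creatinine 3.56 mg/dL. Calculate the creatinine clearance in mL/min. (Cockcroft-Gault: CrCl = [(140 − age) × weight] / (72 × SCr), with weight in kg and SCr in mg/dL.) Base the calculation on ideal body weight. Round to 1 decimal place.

CrCl = (140 − 86) × 60.1 / (72 × 3.56) = 3245.4 / 256.32 ≈ 12.7 mL/min

12.7 mL/min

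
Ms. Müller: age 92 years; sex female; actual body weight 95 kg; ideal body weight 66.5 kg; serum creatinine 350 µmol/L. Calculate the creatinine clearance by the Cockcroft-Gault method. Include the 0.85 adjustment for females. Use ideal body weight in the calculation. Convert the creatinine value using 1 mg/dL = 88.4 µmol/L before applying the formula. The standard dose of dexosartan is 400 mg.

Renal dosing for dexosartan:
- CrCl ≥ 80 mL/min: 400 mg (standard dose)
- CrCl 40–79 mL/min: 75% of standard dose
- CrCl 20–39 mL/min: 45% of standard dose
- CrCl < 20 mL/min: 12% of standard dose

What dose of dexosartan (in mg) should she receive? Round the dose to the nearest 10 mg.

50 mg

SCr = 350 / 88.4 = 3.959 mg/dL
CrCl = (140 − 92) × 66.5 / (72 × 3.959) × 0.85 = 3192.0 / 285.05 × 0.85 ≈ 9.5 mL/min
CrCl ≈ 10 mL/min → bracket < 20 mL/min.
12% of 400 mg = 48 mg → 50 mg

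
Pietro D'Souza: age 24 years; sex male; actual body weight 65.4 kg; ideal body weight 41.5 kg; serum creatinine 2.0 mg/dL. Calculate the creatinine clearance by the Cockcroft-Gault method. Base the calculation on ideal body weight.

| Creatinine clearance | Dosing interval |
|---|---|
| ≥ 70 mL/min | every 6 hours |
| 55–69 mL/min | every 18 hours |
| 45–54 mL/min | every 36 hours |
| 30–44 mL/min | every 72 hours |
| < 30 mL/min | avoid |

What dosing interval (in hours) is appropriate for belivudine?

CrCl = (140 − 24) × 41.5 / (72 × 2) = 4814.0 / 144.00 ≈ 33.4 mL/min
CrCl ≈ 33 mL/min → bracket 30–44 mL/min → every 72 hours.

every 72 hours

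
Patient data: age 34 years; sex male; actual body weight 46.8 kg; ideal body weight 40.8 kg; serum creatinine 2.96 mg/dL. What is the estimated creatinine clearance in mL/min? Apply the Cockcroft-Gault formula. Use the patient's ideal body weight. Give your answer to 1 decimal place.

CrCl = (140 − 34) × 40.8 / (72 × 2.96) = 4324.8 / 213.12 ≈ 20.3 mL/min

20.3 mL/min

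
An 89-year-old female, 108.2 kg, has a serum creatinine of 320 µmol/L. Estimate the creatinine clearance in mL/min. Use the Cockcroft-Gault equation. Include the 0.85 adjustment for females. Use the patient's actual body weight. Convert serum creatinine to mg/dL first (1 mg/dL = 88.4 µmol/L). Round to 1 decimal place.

18.0 mL/min

SCr = 320 / 88.4 = 3.62 mg/dL
CrCl = (140 − 89) × 108.2 / (72 × 3.62) × 0.85 = 5518.2 / 260.64 × 0.85 ≈ 18.0 mL/min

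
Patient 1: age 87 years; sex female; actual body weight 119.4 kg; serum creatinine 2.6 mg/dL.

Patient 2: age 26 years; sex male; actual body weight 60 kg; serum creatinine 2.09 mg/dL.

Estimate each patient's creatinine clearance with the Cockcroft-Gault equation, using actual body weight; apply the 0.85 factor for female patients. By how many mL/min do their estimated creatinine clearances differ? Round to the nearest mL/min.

Patient 1: CrCl = (140 − 87) × 119.4 / (72 × 2.6) × 0.85 = 6328.2 / 187.20 × 0.85 ≈ 28.7 mL/min
Patient 2: CrCl = (140 − 26) × 60 / (72 × 2.09) = 6840.0 / 150.48 ≈ 45.5 mL/min
|28.7 − 45.5| = 16.8 mL/min

17 mL/min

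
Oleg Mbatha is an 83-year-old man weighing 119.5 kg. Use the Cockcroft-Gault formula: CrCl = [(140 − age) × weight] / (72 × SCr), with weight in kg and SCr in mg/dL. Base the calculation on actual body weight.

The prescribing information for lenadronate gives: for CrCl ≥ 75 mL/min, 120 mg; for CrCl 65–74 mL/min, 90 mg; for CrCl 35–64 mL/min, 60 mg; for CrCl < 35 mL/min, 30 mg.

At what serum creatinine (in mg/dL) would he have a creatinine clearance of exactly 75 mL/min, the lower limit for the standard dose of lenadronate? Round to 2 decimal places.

1.26 mg/dL

Standard dose requires CrCl ≥ 75 mL/min.
Set (140 − 83) × 119.5 / (72 × SCr) = 75
SCr = (140 − 83) × 119.5 / (72 × 75) = 1.261 mg/dL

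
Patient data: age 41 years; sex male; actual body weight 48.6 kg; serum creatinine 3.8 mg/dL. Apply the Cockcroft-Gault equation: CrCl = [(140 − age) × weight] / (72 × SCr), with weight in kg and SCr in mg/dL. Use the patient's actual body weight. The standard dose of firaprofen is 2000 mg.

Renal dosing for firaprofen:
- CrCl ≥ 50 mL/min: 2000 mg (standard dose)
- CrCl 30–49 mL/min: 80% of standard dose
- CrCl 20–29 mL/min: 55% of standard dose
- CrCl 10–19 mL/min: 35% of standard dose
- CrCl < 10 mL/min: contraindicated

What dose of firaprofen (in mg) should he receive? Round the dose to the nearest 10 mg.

700 mg

CrCl = (140 − 41) × 48.6 / (72 × 3.8) = 4811.4 / 273.60 ≈ 17.6 mL/min
CrCl ≈ 18 mL/min → bracket 10–19 mL/min.
35% of 2000 mg = 700 mg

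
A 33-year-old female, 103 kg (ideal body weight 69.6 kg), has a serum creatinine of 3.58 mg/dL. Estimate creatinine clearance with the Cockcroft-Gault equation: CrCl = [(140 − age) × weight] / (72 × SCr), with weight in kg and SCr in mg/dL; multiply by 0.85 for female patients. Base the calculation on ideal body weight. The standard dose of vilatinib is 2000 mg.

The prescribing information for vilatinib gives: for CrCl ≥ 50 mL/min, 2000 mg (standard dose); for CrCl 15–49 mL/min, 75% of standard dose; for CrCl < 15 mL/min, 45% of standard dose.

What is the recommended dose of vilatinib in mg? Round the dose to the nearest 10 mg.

1500 mg

CrCl = (140 − 33) × 69.6 / (72 × 3.58) × 0.85 = 7447.2 / 257.76 × 0.85 ≈ 24.6 mL/min
CrCl ≈ 25 mL/min → bracket 15–49 mL/min.
75% of 2000 mg = 1500 mg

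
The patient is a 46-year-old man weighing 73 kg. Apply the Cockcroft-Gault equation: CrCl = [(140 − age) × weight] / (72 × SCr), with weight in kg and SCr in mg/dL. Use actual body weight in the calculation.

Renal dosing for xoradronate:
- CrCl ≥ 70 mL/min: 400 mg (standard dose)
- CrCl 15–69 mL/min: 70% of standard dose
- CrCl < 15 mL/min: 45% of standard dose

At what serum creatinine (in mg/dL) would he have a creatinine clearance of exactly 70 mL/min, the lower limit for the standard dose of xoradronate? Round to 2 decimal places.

Standard dose requires CrCl ≥ 70 mL/min.
Set (140 − 46) × 73 / (72 × SCr) = 70
SCr = (140 − 46) × 73 / (72 × 70) = 1.362 mg/dL

1.36 mg/dL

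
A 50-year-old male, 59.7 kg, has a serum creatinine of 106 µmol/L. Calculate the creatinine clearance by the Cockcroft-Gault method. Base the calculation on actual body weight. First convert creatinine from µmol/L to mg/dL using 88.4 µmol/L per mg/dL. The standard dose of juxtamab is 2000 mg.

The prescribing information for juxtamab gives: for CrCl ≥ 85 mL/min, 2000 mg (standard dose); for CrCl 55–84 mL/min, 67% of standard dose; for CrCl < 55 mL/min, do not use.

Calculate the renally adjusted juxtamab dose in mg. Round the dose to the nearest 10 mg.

1340 mg

SCr = 106 / 88.4 = 1.199 mg/dL
CrCl = (140 − 50) × 59.7 / (72 × 1.199) = 5373.0 / 86.33 ≈ 62.2 mL/min
CrCl ≈ 62 mL/min → bracket 55–84 mL/min.
67% of 2000 mg = 1340 mg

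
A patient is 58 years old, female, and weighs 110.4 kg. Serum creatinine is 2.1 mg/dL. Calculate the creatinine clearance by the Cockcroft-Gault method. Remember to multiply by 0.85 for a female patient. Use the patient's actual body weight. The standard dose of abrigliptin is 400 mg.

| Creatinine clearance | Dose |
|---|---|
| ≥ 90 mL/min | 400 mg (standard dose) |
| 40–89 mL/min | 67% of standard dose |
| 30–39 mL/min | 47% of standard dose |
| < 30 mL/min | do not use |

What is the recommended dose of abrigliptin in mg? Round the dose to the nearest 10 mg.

270 mg

CrCl = (140 − 58) × 110.4 / (72 × 2.1) × 0.85 = 9052.8 / 151.20 × 0.85 ≈ 50.9 mL/min
CrCl ≈ 51 mL/min → bracket 40–89 mL/min.
67% of 400 mg = 268 mg → 270 mg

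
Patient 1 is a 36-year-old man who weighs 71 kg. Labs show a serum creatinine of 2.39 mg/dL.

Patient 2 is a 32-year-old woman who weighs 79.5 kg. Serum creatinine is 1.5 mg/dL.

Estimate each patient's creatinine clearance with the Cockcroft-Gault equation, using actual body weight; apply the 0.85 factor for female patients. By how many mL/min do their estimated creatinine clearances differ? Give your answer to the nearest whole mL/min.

Patient 1: CrCl = (140 − 36) × 71 / (72 × 2.39) = 7384.0 / 172.08 ≈ 42.9 mL/min
Patient 2: CrCl = (140 − 32) × 79.5 / (72 × 1.5) × 0.85 = 8586.0 / 108.00 × 0.85 ≈ 67.6 mL/min
|42.9 − 67.6| = 24.7 mL/min

25 mL/min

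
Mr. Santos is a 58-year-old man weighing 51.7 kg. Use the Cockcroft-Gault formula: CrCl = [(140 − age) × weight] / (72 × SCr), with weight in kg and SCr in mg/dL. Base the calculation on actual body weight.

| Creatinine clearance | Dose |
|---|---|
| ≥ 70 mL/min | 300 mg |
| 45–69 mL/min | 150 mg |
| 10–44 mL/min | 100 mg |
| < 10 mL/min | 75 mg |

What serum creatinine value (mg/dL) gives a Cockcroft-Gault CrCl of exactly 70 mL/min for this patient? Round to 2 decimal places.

Standard dose requires CrCl ≥ 70 mL/min.
Set (140 − 58) × 51.7 / (72 × SCr) = 70
SCr = (140 − 58) × 51.7 / (72 × 70) = 0.841 mg/dL

0.84 mg/dL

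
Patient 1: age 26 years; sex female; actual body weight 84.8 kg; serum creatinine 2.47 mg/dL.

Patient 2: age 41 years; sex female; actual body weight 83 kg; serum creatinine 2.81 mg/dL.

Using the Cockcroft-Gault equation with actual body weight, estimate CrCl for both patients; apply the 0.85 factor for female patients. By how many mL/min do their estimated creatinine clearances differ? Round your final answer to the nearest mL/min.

12 mL/min

Patient 1: CrCl = (140 − 26) × 84.8 / (72 × 2.47) × 0.85 = 9667.2 / 177.84 × 0.85 ≈ 46.2 mL/min
Patient 2: CrCl = (140 − 41) × 83 / (72 × 2.81) × 0.85 = 8217.0 / 202.32 × 0.85 ≈ 34.5 mL/min
|46.2 − 34.5| = 11.7 mL/min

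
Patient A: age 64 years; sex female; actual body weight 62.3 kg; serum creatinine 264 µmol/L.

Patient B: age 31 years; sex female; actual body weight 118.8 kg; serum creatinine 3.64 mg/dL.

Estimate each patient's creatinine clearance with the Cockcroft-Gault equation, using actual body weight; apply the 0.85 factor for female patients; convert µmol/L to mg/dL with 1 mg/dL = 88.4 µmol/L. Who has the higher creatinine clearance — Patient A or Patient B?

Patient B

Patient A: SCr = 264 / 88.4 = 2.986 mg/dL
Patient A: CrCl = (140 − 64) × 62.3 / (72 × 2.986) × 0.85 = 4734.8 / 214.99 × 0.85 ≈ 18.7 mL/min
Patient B: CrCl = (140 − 31) × 118.8 / (72 × 3.64) × 0.85 = 12949.2 / 262.08 × 0.85 ≈ 42.0 mL/min
18.7 vs 42.0 mL/min → Patient B is higher.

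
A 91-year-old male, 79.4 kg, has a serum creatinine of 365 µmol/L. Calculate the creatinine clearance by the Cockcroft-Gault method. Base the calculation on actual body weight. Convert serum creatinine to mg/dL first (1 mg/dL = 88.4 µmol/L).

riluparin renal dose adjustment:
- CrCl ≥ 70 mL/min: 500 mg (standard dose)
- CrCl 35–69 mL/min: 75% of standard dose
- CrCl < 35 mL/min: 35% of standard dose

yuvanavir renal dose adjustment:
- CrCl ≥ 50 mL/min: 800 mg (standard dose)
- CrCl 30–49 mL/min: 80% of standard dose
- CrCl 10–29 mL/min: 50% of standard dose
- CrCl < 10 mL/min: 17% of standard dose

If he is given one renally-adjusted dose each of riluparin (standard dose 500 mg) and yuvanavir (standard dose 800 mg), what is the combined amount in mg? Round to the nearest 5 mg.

575 mg

SCr = 365 / 88.4 = 4.129 mg/dL
CrCl = (140 − 91) × 79.4 / (72 × 4.129) = 3890.6 / 297.29 ≈ 13.1 mL/min
CrCl ≈ 13 mL/min.
riluparin: < 35 mL/min → 35% of 500 mg = 175 mg.
yuvanavir: 10–29 mL/min → 50% of 800 mg = 400 mg.
Total = 175 + 400 = 575 mg.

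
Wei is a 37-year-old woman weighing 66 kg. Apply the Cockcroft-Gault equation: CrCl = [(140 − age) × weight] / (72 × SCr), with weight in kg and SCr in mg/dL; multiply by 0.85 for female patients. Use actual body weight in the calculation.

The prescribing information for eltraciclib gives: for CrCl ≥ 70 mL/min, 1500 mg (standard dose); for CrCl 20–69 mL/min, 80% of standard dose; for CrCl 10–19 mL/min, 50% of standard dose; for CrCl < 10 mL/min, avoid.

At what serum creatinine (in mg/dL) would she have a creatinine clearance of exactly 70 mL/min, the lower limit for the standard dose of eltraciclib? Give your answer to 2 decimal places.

1.15 mg/dL

Standard dose requires CrCl ≥ 70 mL/min.
Set (140 − 37) × 66 × 0.85 / (72 × SCr) = 70
SCr = (140 − 37) × 66 × 0.85 / (72 × 70) = 1.146 mg/dL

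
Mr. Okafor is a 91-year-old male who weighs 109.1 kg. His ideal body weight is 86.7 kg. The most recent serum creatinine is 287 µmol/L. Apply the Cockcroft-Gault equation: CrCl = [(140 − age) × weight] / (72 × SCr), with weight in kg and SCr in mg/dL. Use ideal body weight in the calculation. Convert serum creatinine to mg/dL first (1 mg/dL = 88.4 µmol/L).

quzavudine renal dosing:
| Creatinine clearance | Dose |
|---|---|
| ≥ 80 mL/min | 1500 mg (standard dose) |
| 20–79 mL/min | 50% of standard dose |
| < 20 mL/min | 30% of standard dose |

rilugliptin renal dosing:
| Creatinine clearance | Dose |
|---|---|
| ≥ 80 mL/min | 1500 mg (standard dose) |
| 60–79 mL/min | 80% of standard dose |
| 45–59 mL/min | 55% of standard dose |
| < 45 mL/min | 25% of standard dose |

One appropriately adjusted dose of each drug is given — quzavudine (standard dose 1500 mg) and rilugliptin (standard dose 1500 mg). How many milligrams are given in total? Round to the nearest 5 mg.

825 mg

SCr = 287 / 88.4 = 3.247 mg/dL
CrCl = (140 − 91) × 86.7 / (72 × 3.247) = 4248.3 / 233.78 ≈ 18.2 mL/min
CrCl ≈ 18 mL/min.
quzavudine: < 20 mL/min → 30% of 1500 mg = 450 mg.
rilugliptin: < 45 mL/min → 25% of 1500 mg = 375 mg.
Total = 450 + 375 = 825 mg.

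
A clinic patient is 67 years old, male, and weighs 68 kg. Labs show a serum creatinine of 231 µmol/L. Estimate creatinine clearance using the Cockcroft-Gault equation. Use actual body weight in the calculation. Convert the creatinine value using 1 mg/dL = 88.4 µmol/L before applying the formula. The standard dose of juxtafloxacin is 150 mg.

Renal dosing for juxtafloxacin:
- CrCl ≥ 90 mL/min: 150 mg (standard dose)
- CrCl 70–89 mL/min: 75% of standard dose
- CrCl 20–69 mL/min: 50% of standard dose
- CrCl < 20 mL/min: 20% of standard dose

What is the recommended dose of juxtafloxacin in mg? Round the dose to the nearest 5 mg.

SCr = 231 / 88.4 = 2.613 mg/dL
CrCl = (140 − 67) × 68 / (72 × 2.613) = 4964.0 / 188.14 ≈ 26.4 mL/min
CrCl ≈ 26 mL/min → bracket 20–69 mL/min.
50% of 150 mg = 75 mg

75 mg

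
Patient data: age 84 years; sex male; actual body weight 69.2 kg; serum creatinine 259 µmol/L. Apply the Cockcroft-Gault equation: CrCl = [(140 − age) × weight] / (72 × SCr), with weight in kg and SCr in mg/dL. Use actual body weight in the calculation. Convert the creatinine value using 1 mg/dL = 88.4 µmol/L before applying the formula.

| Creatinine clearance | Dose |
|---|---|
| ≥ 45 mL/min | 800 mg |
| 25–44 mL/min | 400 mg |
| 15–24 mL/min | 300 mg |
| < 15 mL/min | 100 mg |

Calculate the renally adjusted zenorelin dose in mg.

300 mg

SCr = 259 / 88.4 = 2.93 mg/dL
CrCl = (140 − 84) × 69.2 / (72 × 2.93) = 3875.2 / 210.96 ≈ 18.4 mL/min
CrCl ≈ 18 mL/min → bracket 15–24 mL/min.
Dose for this bracket: 300 mg.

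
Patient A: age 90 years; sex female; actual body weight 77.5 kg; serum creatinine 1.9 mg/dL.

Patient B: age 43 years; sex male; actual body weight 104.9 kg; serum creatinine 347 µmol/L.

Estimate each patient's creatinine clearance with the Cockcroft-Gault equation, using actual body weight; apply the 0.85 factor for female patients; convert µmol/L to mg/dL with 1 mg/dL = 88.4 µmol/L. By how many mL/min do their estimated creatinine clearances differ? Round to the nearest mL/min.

12 mL/min

Patient A: CrCl = (140 − 90) × 77.5 / (72 × 1.9) × 0.85 = 3875.0 / 136.80 × 0.85 ≈ 24.1 mL/min
Patient B: SCr = 347 / 88.4 = 3.925 mg/dL
Patient B: CrCl = (140 − 43) × 104.9 / (72 × 3.925) = 10175.3 / 282.60 ≈ 36.0 mL/min
|24.1 − 36.0| = 11.9 mL/min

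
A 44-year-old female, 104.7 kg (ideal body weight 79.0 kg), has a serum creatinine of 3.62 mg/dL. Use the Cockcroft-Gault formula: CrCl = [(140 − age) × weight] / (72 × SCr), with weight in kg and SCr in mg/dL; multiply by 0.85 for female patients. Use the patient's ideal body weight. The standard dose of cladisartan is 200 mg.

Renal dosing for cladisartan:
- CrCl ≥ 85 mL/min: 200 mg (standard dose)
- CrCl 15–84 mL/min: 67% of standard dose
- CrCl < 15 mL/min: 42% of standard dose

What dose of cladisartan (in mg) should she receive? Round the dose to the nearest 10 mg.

CrCl = (140 − 44) × 79 / (72 × 3.62) × 0.85 = 7584.0 / 260.64 × 0.85 ≈ 24.7 mL/min
CrCl ≈ 25 mL/min → bracket 15–84 mL/min.
67% of 200 mg = 134 mg → 130 mg

130 mg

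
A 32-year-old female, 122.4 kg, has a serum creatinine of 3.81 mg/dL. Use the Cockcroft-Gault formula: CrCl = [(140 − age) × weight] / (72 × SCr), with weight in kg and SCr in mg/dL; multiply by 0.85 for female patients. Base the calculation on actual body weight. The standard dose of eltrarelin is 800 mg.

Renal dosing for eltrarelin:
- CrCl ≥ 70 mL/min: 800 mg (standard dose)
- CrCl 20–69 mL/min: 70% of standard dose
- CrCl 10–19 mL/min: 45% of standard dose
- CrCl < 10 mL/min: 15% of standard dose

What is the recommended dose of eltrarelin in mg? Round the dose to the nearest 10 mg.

CrCl = (140 − 32) × 122.4 / (72 × 3.81) × 0.85 = 13219.2 / 274.32 × 0.85 ≈ 41.0 mL/min
CrCl ≈ 41 mL/min → bracket 20–69 mL/min.
70% of 800 mg = 560 mg

560 mg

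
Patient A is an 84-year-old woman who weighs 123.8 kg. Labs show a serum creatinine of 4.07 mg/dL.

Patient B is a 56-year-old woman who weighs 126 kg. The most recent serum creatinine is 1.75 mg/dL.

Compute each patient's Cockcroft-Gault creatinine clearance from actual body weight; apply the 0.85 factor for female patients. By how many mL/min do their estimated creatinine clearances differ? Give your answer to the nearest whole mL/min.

51 mL/min

Patient A: CrCl = (140 − 84) × 123.8 / (72 × 4.07) × 0.85 = 6932.8 / 293.04 × 0.85 ≈ 20.1 mL/min
Patient B: CrCl = (140 − 56) × 126 / (72 × 1.75) × 0.85 = 10584.0 / 126.00 × 0.85 ≈ 71.4 mL/min
|20.1 − 71.4| = 51.3 mL/min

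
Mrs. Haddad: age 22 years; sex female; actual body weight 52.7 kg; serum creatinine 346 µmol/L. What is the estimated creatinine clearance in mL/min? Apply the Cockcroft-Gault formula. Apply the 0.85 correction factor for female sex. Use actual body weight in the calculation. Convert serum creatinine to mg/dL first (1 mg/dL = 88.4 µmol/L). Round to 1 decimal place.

18.8 mL/min

SCr = 346 / 88.4 = 3.914 mg/dL
CrCl = (140 − 22) × 52.7 / (72 × 3.914) × 0.85 = 6218.6 / 281.81 × 0.85 ≈ 18.8 mL/min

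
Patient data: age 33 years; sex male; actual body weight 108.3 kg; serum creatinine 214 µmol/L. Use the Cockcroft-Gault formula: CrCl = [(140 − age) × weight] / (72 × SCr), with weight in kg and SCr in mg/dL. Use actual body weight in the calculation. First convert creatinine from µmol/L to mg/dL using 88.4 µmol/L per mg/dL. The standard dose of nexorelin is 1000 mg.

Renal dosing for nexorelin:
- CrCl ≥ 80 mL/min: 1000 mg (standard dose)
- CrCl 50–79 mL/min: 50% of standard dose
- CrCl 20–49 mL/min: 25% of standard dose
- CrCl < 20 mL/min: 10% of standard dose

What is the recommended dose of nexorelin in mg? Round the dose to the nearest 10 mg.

SCr = 214 / 88.4 = 2.421 mg/dL
CrCl = (140 − 33) × 108.3 / (72 × 2.421) = 11588.1 / 174.31 ≈ 66.5 mL/min
CrCl ≈ 66 mL/min → bracket 50–79 mL/min.
50% of 1000 mg = 500 mg

500 mg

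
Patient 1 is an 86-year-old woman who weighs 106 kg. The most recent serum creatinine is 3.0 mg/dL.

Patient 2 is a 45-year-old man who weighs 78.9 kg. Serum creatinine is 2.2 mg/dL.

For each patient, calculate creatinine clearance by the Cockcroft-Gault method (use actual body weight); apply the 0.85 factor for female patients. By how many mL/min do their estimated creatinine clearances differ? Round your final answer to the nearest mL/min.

Patient 1: CrCl = (140 − 86) × 106 / (72 × 3) × 0.85 = 5724.0 / 216.00 × 0.85 ≈ 22.5 mL/min
Patient 2: CrCl = (140 − 45) × 78.9 / (72 × 2.2) = 7495.5 / 158.40 ≈ 47.3 mL/min
|22.5 − 47.3| = 24.8 mL/min

25 mL/min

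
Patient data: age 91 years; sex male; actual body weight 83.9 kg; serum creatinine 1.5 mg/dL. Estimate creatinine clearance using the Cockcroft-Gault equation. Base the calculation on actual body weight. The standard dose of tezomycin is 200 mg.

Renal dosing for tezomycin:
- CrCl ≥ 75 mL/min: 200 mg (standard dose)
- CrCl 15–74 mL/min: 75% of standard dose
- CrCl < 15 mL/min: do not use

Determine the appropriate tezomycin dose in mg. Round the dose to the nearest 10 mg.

CrCl = (140 − 91) × 83.9 / (72 × 1.5) = 4111.1 / 108.00 ≈ 38.1 mL/min
CrCl ≈ 38 mL/min → bracket 15–74 mL/min.
75% of 200 mg = 150 mg

150 mg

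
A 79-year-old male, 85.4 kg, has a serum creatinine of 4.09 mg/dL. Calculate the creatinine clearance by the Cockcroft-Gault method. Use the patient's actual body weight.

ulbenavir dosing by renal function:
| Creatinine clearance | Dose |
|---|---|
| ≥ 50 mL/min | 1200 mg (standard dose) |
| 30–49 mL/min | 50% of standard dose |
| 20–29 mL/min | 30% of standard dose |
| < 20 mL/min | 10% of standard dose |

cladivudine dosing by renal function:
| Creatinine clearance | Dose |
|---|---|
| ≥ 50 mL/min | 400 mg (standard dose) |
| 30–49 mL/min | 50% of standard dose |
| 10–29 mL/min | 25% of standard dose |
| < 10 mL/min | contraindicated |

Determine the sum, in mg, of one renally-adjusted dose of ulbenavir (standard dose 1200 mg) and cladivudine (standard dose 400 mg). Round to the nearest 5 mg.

CrCl = (140 − 79) × 85.4 / (72 × 4.09) = 5209.4 / 294.48 ≈ 17.7 mL/min
CrCl ≈ 18 mL/min.
ulbenavir: < 20 mL/min → 10% of 1200 mg = 120 mg.
cladivudine: 10–29 mL/min → 25% of 400 mg = 100 mg.
Total = 120 + 100 = 220 mg.

220 mg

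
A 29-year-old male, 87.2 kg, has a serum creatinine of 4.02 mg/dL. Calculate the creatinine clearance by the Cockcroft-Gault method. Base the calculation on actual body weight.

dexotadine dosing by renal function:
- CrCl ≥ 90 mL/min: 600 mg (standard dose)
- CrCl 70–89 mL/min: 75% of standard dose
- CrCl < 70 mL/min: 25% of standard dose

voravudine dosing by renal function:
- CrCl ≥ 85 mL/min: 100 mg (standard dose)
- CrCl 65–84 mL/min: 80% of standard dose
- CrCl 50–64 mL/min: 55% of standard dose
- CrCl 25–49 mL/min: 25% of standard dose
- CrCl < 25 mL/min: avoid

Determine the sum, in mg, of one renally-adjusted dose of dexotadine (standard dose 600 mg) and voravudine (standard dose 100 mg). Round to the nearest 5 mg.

CrCl = (140 − 29) × 87.2 / (72 × 4.02) = 9679.2 / 289.44 ≈ 33.4 mL/min
CrCl ≈ 33 mL/min.
dexotadine: < 70 mL/min → 25% of 600 mg = 150 mg.
voravudine: 25–49 mL/min → 25% of 100 mg = 25 mg.
Total = 150 + 25 = 175 mg.

175 mg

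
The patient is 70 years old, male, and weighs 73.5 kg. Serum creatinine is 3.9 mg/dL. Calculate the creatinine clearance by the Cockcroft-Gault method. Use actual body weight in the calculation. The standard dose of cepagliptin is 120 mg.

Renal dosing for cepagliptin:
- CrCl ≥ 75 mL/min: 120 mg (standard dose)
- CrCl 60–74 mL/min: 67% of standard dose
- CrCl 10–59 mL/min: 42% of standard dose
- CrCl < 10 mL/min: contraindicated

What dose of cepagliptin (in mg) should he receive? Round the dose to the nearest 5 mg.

50 mg

CrCl = (140 − 70) × 73.5 / (72 × 3.9) = 5145.0 / 280.80 ≈ 18.3 mL/min
CrCl ≈ 18 mL/min → bracket 10–59 mL/min.
42% of 120 mg = 50.4 mg → 50 mg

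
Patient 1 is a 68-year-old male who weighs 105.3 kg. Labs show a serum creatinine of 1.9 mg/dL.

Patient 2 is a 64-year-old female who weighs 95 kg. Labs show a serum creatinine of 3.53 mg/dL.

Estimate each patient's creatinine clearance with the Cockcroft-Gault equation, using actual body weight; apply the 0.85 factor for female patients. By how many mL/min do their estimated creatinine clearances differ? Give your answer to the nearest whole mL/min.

Patient 1: CrCl = (140 − 68) × 105.3 / (72 × 1.9) = 7581.6 / 136.80 ≈ 55.4 mL/min
Patient 2: CrCl = (140 − 64) × 95 / (72 × 3.53) × 0.85 = 7220.0 / 254.16 × 0.85 ≈ 24.1 mL/min
|55.4 − 24.1| = 31.3 mL/min

31 mL/min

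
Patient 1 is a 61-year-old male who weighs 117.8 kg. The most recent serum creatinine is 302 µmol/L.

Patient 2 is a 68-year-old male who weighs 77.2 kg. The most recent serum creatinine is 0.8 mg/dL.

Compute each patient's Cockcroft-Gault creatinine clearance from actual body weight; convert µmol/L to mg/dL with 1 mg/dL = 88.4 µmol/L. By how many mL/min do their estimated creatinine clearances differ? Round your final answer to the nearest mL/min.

59 mL/min

Patient 1: SCr = 302 / 88.4 = 3.416 mg/dL
Patient 1: CrCl = (140 − 61) × 117.8 / (72 × 3.416) = 9306.2 / 245.95 ≈ 37.8 mL/min
Patient 2: CrCl = (140 − 68) × 77.2 / (72 × 0.8) = 5558.4 / 57.60 ≈ 96.5 mL/min
|37.8 − 96.5| = 58.7 mL/min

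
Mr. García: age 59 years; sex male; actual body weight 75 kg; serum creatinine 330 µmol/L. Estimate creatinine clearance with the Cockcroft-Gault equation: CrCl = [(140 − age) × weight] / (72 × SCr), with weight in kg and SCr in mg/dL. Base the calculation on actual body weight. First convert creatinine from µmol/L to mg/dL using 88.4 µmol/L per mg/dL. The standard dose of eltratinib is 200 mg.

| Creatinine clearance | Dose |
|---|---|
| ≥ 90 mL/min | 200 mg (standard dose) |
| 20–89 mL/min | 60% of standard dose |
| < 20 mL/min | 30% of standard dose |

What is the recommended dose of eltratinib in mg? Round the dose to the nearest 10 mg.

120 mg

SCr = 330 / 88.4 = 3.733 mg/dL
CrCl = (140 − 59) × 75 / (72 × 3.733) = 6075.0 / 268.78 ≈ 22.6 mL/min
CrCl ≈ 23 mL/min → bracket 20–89 mL/min.
60% of 200 mg = 120 mg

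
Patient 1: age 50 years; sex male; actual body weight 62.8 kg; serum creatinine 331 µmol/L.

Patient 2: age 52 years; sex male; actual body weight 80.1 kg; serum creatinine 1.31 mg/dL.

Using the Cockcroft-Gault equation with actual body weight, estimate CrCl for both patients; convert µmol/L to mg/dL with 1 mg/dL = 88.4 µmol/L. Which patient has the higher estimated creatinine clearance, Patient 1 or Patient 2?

Patient 2

Patient 1: SCr = 331 / 88.4 = 3.744 mg/dL
Patient 1: CrCl = (140 − 50) × 62.8 / (72 × 3.744) = 5652.0 / 269.57 ≈ 21.0 mL/min
Patient 2: CrCl = (140 − 52) × 80.1 / (72 × 1.31) = 7048.8 / 94.32 ≈ 74.7 mL/min
21.0 vs 74.7 mL/min → Patient 2 is higher.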